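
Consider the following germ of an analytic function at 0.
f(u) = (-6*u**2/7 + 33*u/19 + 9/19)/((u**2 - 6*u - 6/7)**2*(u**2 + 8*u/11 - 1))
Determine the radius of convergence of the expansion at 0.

The radius of convergence is -3 + (1/7)*sqrt(483).

Denominator factor (u**2 + 8*u/11 - 1): discriminant 548/121, real irrational roots -4/11 + (1/11)*sqrt(137) and -4/11 - (1/11)*sqrt(137); poles of order 1, moduli -4/11 + (1/11)*sqrt(137) and 4/11 + (1/11)*sqrt(137).
Denominator factor (u**2 - 6*u - 6/7)^2: discriminant 276/7, real irrational roots 3 + (1/7)*sqrt(483) and 3 - (1/7)*sqrt(483); poles of order 2, moduli 3 + (1/7)*sqrt(483) and -3 + (1/7)*sqrt(483).
The radius of convergence is the smallest modulus among the singular points: -3 + (1/7)*sqrt(483).


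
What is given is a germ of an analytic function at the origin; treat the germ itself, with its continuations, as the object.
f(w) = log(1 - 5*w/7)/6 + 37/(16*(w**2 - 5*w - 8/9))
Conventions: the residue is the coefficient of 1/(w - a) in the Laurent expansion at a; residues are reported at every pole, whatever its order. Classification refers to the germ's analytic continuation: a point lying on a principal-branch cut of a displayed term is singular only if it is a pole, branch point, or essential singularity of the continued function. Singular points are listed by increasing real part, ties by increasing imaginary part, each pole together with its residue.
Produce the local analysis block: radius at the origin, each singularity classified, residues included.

Denominator factor (w**2 - 5*w - 8/9): discriminant 257/9, real irrational roots 5/2 + (1/6)*sqrt(257) and 5/2 - (1/6)*sqrt(257); poles of order 1, moduli 5/2 + (1/6)*sqrt(257) and -5/2 + (1/6)*sqrt(257).
Branch term (1/6)*log(1 - w/(7/5)): its argument vanishes at w = 7/5, a logarithmic branch point, modulus 7/5.
The radius of convergence is the smallest modulus among the singular points: -5/2 + (1/6)*sqrt(257).
The branch term is analytic at 5/2 - (1/6)*sqrt(257) and contributes nothing to the residue; only the rational part matters.
The factor w**2 - 5*w - 8/9 splits as (w - a)(w - a') with a = 5/2 - (1/6)*sqrt(257), a' = 5/2 + (1/6)*sqrt(257). At the order-1 pole a set g(w) = (w - a)*(rational part) = [37/16] / (w - a').
Simple pole: residue = g(a) at a = 5/2 - (1/6)*sqrt(257), which is -(111/4112)*sqrt(257).
The branch term is analytic at 5/2 + (1/6)*sqrt(257) and contributes nothing to the residue; only the rational part matters.
The factor w**2 - 5*w - 8/9 splits as (w - a)(w - a') with a = 5/2 + (1/6)*sqrt(257), a' = 5/2 - (1/6)*sqrt(257). At the order-1 pole a set g(w) = (w - a)*(rational part) = [37/16] / (w - a').
Simple pole: residue = g(a) at a = 5/2 + (1/6)*sqrt(257), which is (111/4112)*sqrt(257).
List the singular points by increasing real part (a conjugate pair: the negative imaginary part first).

Radius of convergence at 0: -5/2 + (1/6)*sqrt(257).
At 5/2 - (1/6)*sqrt(257): a pole of order 1; residue -(111/4112)*sqrt(257).
At 7/5: a logarithmic branch point.
At 5/2 + (1/6)*sqrt(257): a pole of order 1; residue (111/4112)*sqrt(257).


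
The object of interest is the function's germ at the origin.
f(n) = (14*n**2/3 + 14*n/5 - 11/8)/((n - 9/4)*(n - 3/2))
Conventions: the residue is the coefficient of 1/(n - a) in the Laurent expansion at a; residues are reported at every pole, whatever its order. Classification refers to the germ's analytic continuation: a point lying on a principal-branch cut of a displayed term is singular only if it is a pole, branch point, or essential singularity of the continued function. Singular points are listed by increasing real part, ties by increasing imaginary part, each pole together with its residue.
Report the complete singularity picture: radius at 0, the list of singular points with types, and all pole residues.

Radius of convergence at 0: 3/2.
At 3/2: a pole of order 1; residue -533/30.
At 9/4: a pole of order 1; residue 571/15.

Denominator factor (n - 9/4): pole of order 1 at 9/4, modulus 9/4.
Denominator factor (n - 3/2): pole of order 1 at 3/2, modulus 3/2.
The radius of convergence is the smallest modulus among the singular points: 3/2.
At the order-1 pole 3/2 set g(n) = (n - (3/2))*f(n) = (14*n**2/3 + 14*n/5 - 11/8)/(n - 9/4).
Simple pole: residue = g(a) at a = 3/2, which is -533/30.
At the order-1 pole 9/4 set g(n) = (n - (9/4))*f(n) = (14*n**2/3 + 14*n/5 - 11/8)/(n - 3/2).
Simple pole: residue = g(a) at a = 9/4, which is 571/15.
List the singular points by increasing real part (a conjugate pair: the negative imaginary part first).


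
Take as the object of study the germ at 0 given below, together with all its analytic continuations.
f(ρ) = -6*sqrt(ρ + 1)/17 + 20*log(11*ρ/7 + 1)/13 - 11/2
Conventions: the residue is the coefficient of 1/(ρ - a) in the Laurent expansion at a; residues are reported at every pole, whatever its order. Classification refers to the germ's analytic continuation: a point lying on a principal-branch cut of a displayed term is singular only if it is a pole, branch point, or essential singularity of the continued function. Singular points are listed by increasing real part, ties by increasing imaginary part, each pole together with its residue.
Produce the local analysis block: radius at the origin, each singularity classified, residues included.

Radius of convergence at 0: 7/11.
At -1: an algebraic (square-root) branch point.
At -7/11: a logarithmic branch point.

Branch term (20/13)*log(1 - ρ/(-7/11)): its argument vanishes at ρ = -7/11, a logarithmic branch point, modulus 7/11.
Branch term (-6/17)*sqrt(1 - ρ/(-1)): its argument vanishes at ρ = -1, a square-root branch point, modulus 1.
The radius of convergence is the smallest modulus among the singular points: 7/11.
List the singular points by increasing real part (a conjugate pair: the negative imaginary part first).


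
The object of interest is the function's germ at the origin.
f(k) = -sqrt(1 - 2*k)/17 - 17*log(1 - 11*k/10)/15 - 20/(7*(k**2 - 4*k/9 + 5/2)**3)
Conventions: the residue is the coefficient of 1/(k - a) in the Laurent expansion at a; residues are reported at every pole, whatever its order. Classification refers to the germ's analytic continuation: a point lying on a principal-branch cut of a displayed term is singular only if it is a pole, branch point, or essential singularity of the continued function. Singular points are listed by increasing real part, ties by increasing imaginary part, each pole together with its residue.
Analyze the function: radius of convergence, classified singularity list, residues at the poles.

Radius of convergence at 0: 1/2.
At (2/9) - ((1/18)*sqrt(794))*i: a pole of order 3; residue -((885735/437995411)*sqrt(794))*i.
At (2/9) + ((1/18)*sqrt(794))*i: a pole of order 3; residue ((885735/437995411)*sqrt(794))*i.
At 1/2: an algebraic (square-root) branch point.
At 10/11: a logarithmic branch point.

Denominator factor (k**2 - 4*k/9 + 5/2)^3: discriminant -794/81, complex-conjugate roots (2/9) + ((1/18)*sqrt(794))*i and (2/9) - ((1/18)*sqrt(794))*i; poles of order 3, moduli (1/2)*sqrt(10) and (1/2)*sqrt(10).
Branch term (-1/17)*sqrt(1 - k/(1/2)): its argument vanishes at k = 1/2, a square-root branch point, modulus 1/2.
Branch term (-17/15)*log(1 - k/(10/11)): its argument vanishes at k = 10/11, a logarithmic branch point, modulus 10/11.
The radius of convergence is the smallest modulus among the singular points: 1/2.
The branch terms are analytic at (2/9) - ((1/18)*sqrt(794))*i and contribute nothing to the residue; only the rational part matters.
The factor k**2 - 4*k/9 + 5/2 splits as (k - a)(k - a') with a = (2/9) - ((1/18)*sqrt(794))*i, a' = (2/9) + ((1/18)*sqrt(794))*i. At the order-3 pole a set g(k) = (k - a)^3*(rational part) = [-20/7] / (k - a')^3.
Order-3 pole: residue = g''(a)/2; g''((2/9) - ((1/18)*sqrt(794))*i) = -((1771470/437995411)*sqrt(794))*i, so the residue is -((885735/437995411)*sqrt(794))*i.
The branch terms are analytic at (2/9) + ((1/18)*sqrt(794))*i and contribute nothing to the residue; only the rational part matters.
The factor k**2 - 4*k/9 + 5/2 splits as (k - a)(k - a') with a = (2/9) + ((1/18)*sqrt(794))*i, a' = (2/9) - ((1/18)*sqrt(794))*i. At the order-3 pole a set g(k) = (k - a)^3*(rational part) = [-20/7] / (k - a')^3.
Order-3 pole: residue = g''(a)/2; g''((2/9) + ((1/18)*sqrt(794))*i) = ((1771470/437995411)*sqrt(794))*i, so the residue is ((885735/437995411)*sqrt(794))*i.
List the singular points by increasing real part (a conjugate pair: the negative imaginary part first).


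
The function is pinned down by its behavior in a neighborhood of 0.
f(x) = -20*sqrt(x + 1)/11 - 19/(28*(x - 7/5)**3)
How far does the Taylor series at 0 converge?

The radius of convergence is 1.

Denominator factor (x - 7/5)^3: pole of order 3 at 7/5, modulus 7/5.
Branch term (-20/11)*sqrt(1 - x/(-1)): its argument vanishes at x = -1, a square-root branch point, modulus 1.
The radius of convergence is the smallest modulus among the singular points: 1.


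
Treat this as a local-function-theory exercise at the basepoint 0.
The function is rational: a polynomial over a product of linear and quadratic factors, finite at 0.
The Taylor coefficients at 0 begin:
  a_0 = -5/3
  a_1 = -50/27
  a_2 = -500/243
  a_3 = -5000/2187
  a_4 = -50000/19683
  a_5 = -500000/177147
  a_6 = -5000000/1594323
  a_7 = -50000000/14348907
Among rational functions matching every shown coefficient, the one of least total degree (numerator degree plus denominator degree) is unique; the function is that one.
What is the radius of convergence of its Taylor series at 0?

The radius of convergence is 9/10.

No rational of total degree below 1 reproduces all 8 coefficients; solving the [0/1] Pade equations on them gives f(j) = 3/(2*(j - 9/10)), whose expansion matches every shown term.
Denominator factor (j - 9/10): pole of order 1 at 9/10, modulus 9/10.
The radius of convergence is the smallest modulus among the singular points: 9/10.


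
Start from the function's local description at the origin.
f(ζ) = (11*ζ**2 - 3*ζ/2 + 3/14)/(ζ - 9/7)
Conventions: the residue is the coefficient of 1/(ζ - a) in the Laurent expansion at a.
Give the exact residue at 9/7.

The residue is 807/49.

At the order-1 pole 9/7 set g(ζ) = (ζ - (9/7))*f(ζ) = 11*ζ**2 - 3*ζ/2 + 3/14.
Simple pole: residue = g(a) at a = 9/7, which is 807/49.


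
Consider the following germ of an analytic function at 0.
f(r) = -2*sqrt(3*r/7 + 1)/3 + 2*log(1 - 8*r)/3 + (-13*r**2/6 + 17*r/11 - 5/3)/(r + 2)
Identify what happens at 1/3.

The point is a regular point.

Denominator factors: r + 2 = 7/3 at r = 1/3 — none vanishes.
Branch term sqrt(1 - r/(-7/3)): argument at 1/3 is 8/7, nonzero, so 1/3 is not its branch point (a point on a principal cut is still regular for the continued germ).
Branch term log(1 - r/(1/8)): argument at 1/3 is -5/3, nonzero, so 1/3 is not its branch point (a point on a principal cut is still regular for the continued germ).
So the germ continues analytically to 1/3.


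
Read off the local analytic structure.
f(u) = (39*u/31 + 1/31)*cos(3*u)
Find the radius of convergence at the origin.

The factor cos(3*u) is entire and contributes no finite singular point.
The polynomial part has no poles.
No finite singular points: the Taylor series at 0 converges everywhere.

The radius of convergence is infinite.


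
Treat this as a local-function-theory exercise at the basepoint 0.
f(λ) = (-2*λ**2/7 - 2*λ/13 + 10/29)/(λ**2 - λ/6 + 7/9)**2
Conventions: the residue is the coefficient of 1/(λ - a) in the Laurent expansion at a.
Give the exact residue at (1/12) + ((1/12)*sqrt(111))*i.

The residue is -((5960/1548339)*sqrt(111))*i.

The factor λ**2 - λ/6 + 7/9 splits as (λ - a)(λ - a') with a = (1/12) + ((1/12)*sqrt(111))*i, a' = (1/12) - ((1/12)*sqrt(111))*i. At the order-2 pole a set g(λ) = (λ - a)^2*f(λ) = [-2*λ**2/7 - 2*λ/13 + 10/29] / (λ - a')^2.
Order-2 pole: residue = g'(a); g'((1/12) + ((1/12)*sqrt(111))*i) = -((5960/1548339)*sqrt(111))*i, so the residue is -((5960/1548339)*sqrt(111))*i.


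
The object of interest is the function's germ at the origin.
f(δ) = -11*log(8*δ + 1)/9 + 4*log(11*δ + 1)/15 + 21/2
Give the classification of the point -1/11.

The term (4/15)*log(1 - δ/(-1/11)) has argument 1 - -1/11/(-1/11) = 0 at -1/11: a logarithmic (infinitely-sheeted) branch point; the remaining terms are analytic or single-valued there.

The point is a logarithmic branch point.


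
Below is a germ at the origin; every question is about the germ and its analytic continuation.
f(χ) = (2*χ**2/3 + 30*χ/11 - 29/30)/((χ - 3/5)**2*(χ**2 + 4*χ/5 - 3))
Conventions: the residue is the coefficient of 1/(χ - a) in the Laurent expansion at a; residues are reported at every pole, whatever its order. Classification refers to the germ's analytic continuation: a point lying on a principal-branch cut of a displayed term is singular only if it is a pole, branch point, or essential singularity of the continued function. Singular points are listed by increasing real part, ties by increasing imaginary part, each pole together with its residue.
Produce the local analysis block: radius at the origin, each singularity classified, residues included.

Radius of convergence at 0: 3/5.
At -2/5 - (1/5)*sqrt(79): a pole of order 1; residue 194665/192456 - (187090/1900503)*sqrt(79).
At 3/5: a pole of order 2; residue -194665/96228.
At -2/5 + (1/5)*sqrt(79): a pole of order 1; residue 194665/192456 + (187090/1900503)*sqrt(79).

Denominator factor (χ**2 + 4*χ/5 - 3): discriminant 316/25, real irrational roots -2/5 + (1/5)*sqrt(79) and -2/5 - (1/5)*sqrt(79); poles of order 1, moduli -2/5 + (1/5)*sqrt(79) and 2/5 + (1/5)*sqrt(79).
Denominator factor (χ - 3/5)^2: pole of order 2 at 3/5, modulus 3/5.
The radius of convergence is the smallest modulus among the singular points: 3/5.
The factor χ**2 + 4*χ/5 - 3 splits as (χ - a)(χ - a') with a = -2/5 - (1/5)*sqrt(79), a' = -2/5 + (1/5)*sqrt(79). At the order-1 pole a set g(χ) = (χ - a)*f(χ) = [(2*χ**2/3 + 30*χ/11 - 29/30)/(χ - 3/5)**2] / (χ - a').
Simple pole: residue = g(a) at a = -2/5 - (1/5)*sqrt(79), which is 194665/192456 - (187090/1900503)*sqrt(79).
At the order-2 pole 3/5 set g(χ) = (χ - (3/5))^2*f(χ) = (2*χ**2/3 + 30*χ/11 - 29/30)/(χ**2 + 4*χ/5 - 3).
Order-2 pole: residue = g'(a); g'(3/5) = -194665/96228, so the residue is -194665/96228.
The factor χ**2 + 4*χ/5 - 3 splits as (χ - a)(χ - a') with a = -2/5 + (1/5)*sqrt(79), a' = -2/5 - (1/5)*sqrt(79). At the order-1 pole a set g(χ) = (χ - a)*f(χ) = [(2*χ**2/3 + 30*χ/11 - 29/30)/(χ - 3/5)**2] / (χ - a').
Simple pole: residue = g(a) at a = -2/5 + (1/5)*sqrt(79), which is 194665/192456 + (187090/1900503)*sqrt(79).
List the singular points by increasing real part (a conjugate pair: the negative imaginary part first).


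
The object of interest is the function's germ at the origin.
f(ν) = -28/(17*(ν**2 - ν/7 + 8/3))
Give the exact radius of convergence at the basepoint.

The radius of convergence is (2/3)*sqrt(6).

Denominator factor (ν**2 - ν/7 + 8/3): discriminant -1565/147, complex-conjugate roots (1/14) + ((1/42)*sqrt(4695))*i and (1/14) - ((1/42)*sqrt(4695))*i; poles of order 1, moduli (2/3)*sqrt(6) and (2/3)*sqrt(6).
The radius of convergence is the smallest modulus among the singular points: (2/3)*sqrt(6).


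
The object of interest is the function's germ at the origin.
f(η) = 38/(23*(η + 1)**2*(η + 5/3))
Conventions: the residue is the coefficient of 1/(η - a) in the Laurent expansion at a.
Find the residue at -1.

The residue is -171/46.

At the order-2 pole -1 set g(η) = (η - (-1))^2*f(η) = 38/(23*(η + 5/3)).
Order-2 pole: residue = g'(a); g'(-1) = -171/46, so the residue is -171/46.


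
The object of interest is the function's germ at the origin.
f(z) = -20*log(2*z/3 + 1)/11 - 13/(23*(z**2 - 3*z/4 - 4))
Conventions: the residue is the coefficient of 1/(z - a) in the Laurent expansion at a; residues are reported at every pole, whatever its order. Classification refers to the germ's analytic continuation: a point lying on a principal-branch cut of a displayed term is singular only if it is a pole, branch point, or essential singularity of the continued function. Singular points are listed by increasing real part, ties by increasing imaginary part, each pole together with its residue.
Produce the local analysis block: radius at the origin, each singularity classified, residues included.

Radius of convergence at 0: 3/2.
At 3/8 - (1/8)*sqrt(265): a pole of order 1; residue (52/6095)*sqrt(265).
At -3/2: a logarithmic branch point.
At 3/8 + (1/8)*sqrt(265): a pole of order 1; residue -(52/6095)*sqrt(265).

Denominator factor (z**2 - 3*z/4 - 4): discriminant 265/16, real irrational roots 3/8 + (1/8)*sqrt(265) and 3/8 - (1/8)*sqrt(265); poles of order 1, moduli 3/8 + (1/8)*sqrt(265) and -3/8 + (1/8)*sqrt(265).
Branch term (-20/11)*log(1 - z/(-3/2)): its argument vanishes at z = -3/2, a logarithmic branch point, modulus 3/2.
The radius of convergence is the smallest modulus among the singular points: 3/2.
The branch term is analytic at 3/8 - (1/8)*sqrt(265) and contributes nothing to the residue; only the rational part matters.
The factor z**2 - 3*z/4 - 4 splits as (z - a)(z - a') with a = 3/8 - (1/8)*sqrt(265), a' = 3/8 + (1/8)*sqrt(265). At the order-1 pole a set g(z) = (z - a)*(rational part) = [-13/23] / (z - a').
Simple pole: residue = g(a) at a = 3/8 - (1/8)*sqrt(265), which is (52/6095)*sqrt(265).
The branch term is analytic at 3/8 + (1/8)*sqrt(265) and contributes nothing to the residue; only the rational part matters.
The factor z**2 - 3*z/4 - 4 splits as (z - a)(z - a') with a = 3/8 + (1/8)*sqrt(265), a' = 3/8 - (1/8)*sqrt(265). At the order-1 pole a set g(z) = (z - a)*(rational part) = [-13/23] / (z - a').
Simple pole: residue = g(a) at a = 3/8 + (1/8)*sqrt(265), which is -(52/6095)*sqrt(265).
List the singular points by increasing real part (a conjugate pair: the negative imaginary part first).


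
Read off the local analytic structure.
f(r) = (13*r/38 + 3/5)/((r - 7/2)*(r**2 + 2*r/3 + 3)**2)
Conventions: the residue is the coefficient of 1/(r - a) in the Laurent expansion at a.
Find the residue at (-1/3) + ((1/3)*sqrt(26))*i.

The residue is (-12294/4229495) + ((20383533/11436554480)*sqrt(26))*i.

The factor r**2 + 2*r/3 + 3 splits as (r - a)(r - a') with a = (-1/3) + ((1/3)*sqrt(26))*i, a' = (-1/3) - ((1/3)*sqrt(26))*i. At the order-2 pole a set g(r) = (r - a)^2*f(r) = [(13*r/38 + 3/5)/(r - 7/2)] / (r - a')^2.
Order-2 pole: residue = g'(a); g'((-1/3) + ((1/3)*sqrt(26))*i) = (-12294/4229495) + ((20383533/11436554480)*sqrt(26))*i, so the residue is (-12294/4229495) + ((20383533/11436554480)*sqrt(26))*i.


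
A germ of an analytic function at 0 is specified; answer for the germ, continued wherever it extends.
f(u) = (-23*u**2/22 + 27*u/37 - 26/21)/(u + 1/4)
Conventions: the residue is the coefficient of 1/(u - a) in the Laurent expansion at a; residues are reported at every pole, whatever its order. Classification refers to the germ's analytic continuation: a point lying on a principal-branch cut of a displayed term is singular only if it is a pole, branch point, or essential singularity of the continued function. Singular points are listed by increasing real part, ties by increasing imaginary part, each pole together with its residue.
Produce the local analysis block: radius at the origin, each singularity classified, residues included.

Radius of convergence at 0: 1/4.
At -1/4: a pole of order 1; residue -406391/273504.

Denominator factor (u + 1/4): pole of order 1 at -1/4, modulus 1/4.
The radius of convergence is the smallest modulus among the singular points: 1/4.
At the order-1 pole -1/4 set g(u) = (u - (-1/4))*f(u) = -23*u**2/22 + 27*u/37 - 26/21.
Simple pole: residue = g(a) at a = -1/4, which is -406391/273504.


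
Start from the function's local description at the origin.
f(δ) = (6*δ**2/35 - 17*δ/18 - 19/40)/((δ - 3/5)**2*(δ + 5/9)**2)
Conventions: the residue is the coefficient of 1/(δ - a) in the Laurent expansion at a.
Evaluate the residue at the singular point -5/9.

The residue is -217125/302848.

At the order-2 pole -5/9 set g(δ) = (δ - (-5/9))^2*f(δ) = (6*δ**2/35 - 17*δ/18 - 19/40)/(δ - 3/5)**2.
Order-2 pole: residue = g'(a); g'(-5/9) = -217125/302848, so the residue is -217125/302848.


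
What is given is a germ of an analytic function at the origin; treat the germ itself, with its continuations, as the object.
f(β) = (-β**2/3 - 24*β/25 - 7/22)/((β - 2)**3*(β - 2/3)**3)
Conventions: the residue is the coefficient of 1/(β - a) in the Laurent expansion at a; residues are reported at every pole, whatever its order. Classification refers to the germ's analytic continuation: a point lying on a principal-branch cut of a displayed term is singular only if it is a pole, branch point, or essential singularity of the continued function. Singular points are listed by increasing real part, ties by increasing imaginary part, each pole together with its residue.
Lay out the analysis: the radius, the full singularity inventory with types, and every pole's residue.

Denominator factor (β - 2/3)^3: pole of order 3 at 2/3, modulus 2/3.
Denominator factor (β - 2)^3: pole of order 3 at 2, modulus 2.
The radius of convergence is the smallest modulus among the singular points: 2/3.
At the order-3 pole 2/3 set g(β) = (β - (2/3))^3*f(β) = (-β**2/3 - 24*β/25 - 7/22)/(β - 2)**3.
Order-3 pole: residue = g''(a)/2; g''(2/3) = 858591/140800, so the residue is 858591/281600.
At the order-3 pole 2 set g(β) = (β - (2))^3*f(β) = (-β**2/3 - 24*β/25 - 7/22)/(β - 2/3)**3.
Order-3 pole: residue = g''(a)/2; g''(2) = -858591/140800, so the residue is -858591/281600.
List the singular points by increasing real part (a conjugate pair: the negative imaginary part first).

Radius of convergence at 0: 2/3.
At 2/3: a pole of order 3; residue 858591/281600.
At 2: a pole of order 3; residue -858591/281600.


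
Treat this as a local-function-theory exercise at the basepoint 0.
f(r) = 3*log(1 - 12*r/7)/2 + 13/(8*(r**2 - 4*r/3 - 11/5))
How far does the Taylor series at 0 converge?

The radius of convergence is 7/12.

Denominator factor (r**2 - 4*r/3 - 11/5): discriminant 476/45, real irrational roots 2/3 + (1/15)*sqrt(595) and 2/3 - (1/15)*sqrt(595); poles of order 1, moduli 2/3 + (1/15)*sqrt(595) and -2/3 + (1/15)*sqrt(595).
Branch term (3/2)*log(1 - r/(7/12)): its argument vanishes at r = 7/12, a logarithmic branch point, modulus 7/12.
The radius of convergence is the smallest modulus among the singular points: 7/12.


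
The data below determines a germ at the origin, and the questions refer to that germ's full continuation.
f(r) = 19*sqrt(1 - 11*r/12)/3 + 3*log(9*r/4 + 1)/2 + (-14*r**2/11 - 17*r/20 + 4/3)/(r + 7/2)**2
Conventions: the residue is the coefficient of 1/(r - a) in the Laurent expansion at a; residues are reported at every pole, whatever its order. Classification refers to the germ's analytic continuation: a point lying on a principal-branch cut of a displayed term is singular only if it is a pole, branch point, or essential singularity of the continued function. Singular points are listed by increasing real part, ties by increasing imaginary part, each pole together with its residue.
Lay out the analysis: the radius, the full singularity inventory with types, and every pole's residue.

Denominator factor (r + 7/2)^2: pole of order 2 at -7/2, modulus 7/2.
Branch term (19/3)*sqrt(1 - r/(12/11)): its argument vanishes at r = 12/11, a square-root branch point, modulus 12/11.
Branch term (3/2)*log(1 - r/(-4/9)): its argument vanishes at r = -4/9, a logarithmic branch point, modulus 4/9.
The radius of convergence is the smallest modulus among the singular points: 4/9.
The branch terms are analytic at -7/2 and contribute nothing to the residue; only the rational part matters.
At the order-2 pole -7/2 set g(r) = (r - (-7/2))^2*(rational part) = -14*r**2/11 - 17*r/20 + 4/3.
Order-2 pole: residue = g'(a); g'(-7/2) = 1773/220, so the residue is 1773/220.
List the singular points by increasing real part (a conjugate pair: the negative imaginary part first).

Radius of convergence at 0: 4/9.
At -7/2: a pole of order 2; residue 1773/220.
At -4/9: a logarithmic branch point.
At 12/11: an algebraic (square-root) branch point.


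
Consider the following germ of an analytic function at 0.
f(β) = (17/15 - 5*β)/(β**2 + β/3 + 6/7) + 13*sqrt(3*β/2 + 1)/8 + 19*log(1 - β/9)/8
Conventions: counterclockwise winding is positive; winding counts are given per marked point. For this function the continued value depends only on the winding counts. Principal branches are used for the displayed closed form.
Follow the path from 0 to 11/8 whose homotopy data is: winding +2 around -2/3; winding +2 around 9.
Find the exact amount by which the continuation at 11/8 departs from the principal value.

The rational part is single-valued and drops out of the difference; each branch term changes only by its own monodromy.
(13/8)*sqrt(1 - β/(-2/3)): winding +2 is even, the square root returns to the same sheet, contribution 0.
(19/8)*log(1 - β/(9)): each positive loop around 9 adds 2*pi*i to the log, so winding +2 contributes (19/8)*(2)*2*pi*i = (19/2)*pi*i.
Summing the contributions at β = 11/8 gives (19/2)*pi*i.

Continued minus principal equals (19/2)*pi*i.


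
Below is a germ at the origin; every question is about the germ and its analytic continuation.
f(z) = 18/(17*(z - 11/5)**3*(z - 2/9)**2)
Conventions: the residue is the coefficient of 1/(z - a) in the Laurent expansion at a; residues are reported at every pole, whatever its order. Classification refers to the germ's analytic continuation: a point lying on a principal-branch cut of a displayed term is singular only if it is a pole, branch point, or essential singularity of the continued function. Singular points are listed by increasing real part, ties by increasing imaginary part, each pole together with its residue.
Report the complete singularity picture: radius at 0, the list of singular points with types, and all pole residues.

Radius of convergence at 0: 2/9.
At 2/9: a pole of order 2; residue -221433750/1066618097.
At 11/5: a pole of order 3; residue 221433750/1066618097.

Denominator factor (z - 11/5)^3: pole of order 3 at 11/5, modulus 11/5.
Denominator factor (z - 2/9)^2: pole of order 2 at 2/9, modulus 2/9.
The radius of convergence is the smallest modulus among the singular points: 2/9.
At the order-2 pole 2/9 set g(z) = (z - (2/9))^2*f(z) = 18/(17*(z - 11/5)**3).
Order-2 pole: residue = g'(a); g'(2/9) = -221433750/1066618097, so the residue is -221433750/1066618097.
At the order-3 pole 11/5 set g(z) = (z - (11/5))^3*f(z) = 18/(17*(z - 2/9)**2).
Order-3 pole: residue = g''(a)/2; g''(11/5) = 442867500/1066618097, so the residue is 221433750/1066618097.
List the singular points by increasing real part (a conjugate pair: the negative imaginary part first).


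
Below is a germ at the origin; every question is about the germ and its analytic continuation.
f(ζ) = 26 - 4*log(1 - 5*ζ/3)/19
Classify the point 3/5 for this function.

The term (-4/19)*log(1 - ζ/(3/5)) has argument 1 - 3/5/(3/5) = 0 at 3/5: a logarithmic (infinitely-sheeted) branch point; the remaining terms are analytic or single-valued there.

The point is a logarithmic branch point.


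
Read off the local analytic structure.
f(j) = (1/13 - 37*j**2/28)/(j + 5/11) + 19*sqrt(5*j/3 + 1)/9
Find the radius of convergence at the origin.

The radius of convergence is 5/11.

Denominator factor (j + 5/11): pole of order 1 at -5/11, modulus 5/11.
Branch term (19/9)*sqrt(1 - j/(-3/5)): its argument vanishes at j = -3/5, a square-root branch point, modulus 3/5.
The radius of convergence is the smallest modulus among the singular points: 5/11.


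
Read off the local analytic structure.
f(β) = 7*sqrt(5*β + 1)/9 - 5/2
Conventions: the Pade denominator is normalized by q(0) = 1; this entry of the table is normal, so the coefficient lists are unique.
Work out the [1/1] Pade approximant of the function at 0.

Taylor coefficients needed (expand at 0): a_0 = -31/18, a_1 = 35/18, a_2 = -175/72.
Write the denominator as Q(β) = 1 + q1*β. Requiring Q*f - P = O(β^3) with deg P <= 1 kills the coefficients of β^2..β^2 in Q*f:
  β^2: a_2 + q1*a_1 = 0, i.e. -175/72 + (35/18)*q1 = 0.
Solving this linear system: q1 = 5/4.
The numerator is Q*f truncated at degree 1: P0 = a_0 = -31/18; P1 = a_1 + q1*a_0 = -5/24.

The Pade approximant has numerator coefficients [-31/18, -5/24]; denominator coefficients [1, 5/4].


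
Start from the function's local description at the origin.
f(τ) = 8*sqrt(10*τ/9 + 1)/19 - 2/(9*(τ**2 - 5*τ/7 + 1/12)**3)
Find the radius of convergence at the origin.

The radius of convergence is 5/14 - (1/42)*sqrt(78).

Denominator factor (τ**2 - 5*τ/7 + 1/12)^3: discriminant 26/147, real irrational roots 5/14 + (1/42)*sqrt(78) and 5/14 - (1/42)*sqrt(78); poles of order 3, moduli 5/14 + (1/42)*sqrt(78) and 5/14 - (1/42)*sqrt(78).
Branch term (8/19)*sqrt(1 - τ/(-9/10)): its argument vanishes at τ = -9/10, a square-root branch point, modulus 9/10.
The radius of convergence is the smallest modulus among the singular points: 5/14 - (1/42)*sqrt(78).


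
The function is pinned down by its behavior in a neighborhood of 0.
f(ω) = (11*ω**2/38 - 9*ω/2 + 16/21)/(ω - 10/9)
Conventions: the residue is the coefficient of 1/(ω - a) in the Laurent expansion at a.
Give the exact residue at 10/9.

The residue is -41807/10773.

At the order-1 pole 10/9 set g(ω) = (ω - (10/9))*f(ω) = 11*ω**2/38 - 9*ω/2 + 16/21.
Simple pole: residue = g(a) at a = 10/9, which is -41807/10773.


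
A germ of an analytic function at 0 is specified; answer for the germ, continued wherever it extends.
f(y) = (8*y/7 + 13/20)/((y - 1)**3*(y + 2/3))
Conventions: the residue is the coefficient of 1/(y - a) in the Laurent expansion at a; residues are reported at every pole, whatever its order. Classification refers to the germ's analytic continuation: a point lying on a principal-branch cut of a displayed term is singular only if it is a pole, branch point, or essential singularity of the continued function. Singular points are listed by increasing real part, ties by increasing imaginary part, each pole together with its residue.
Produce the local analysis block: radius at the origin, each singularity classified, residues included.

Radius of convergence at 0: 2/3.
At -2/3: a pole of order 1; residue 423/17500.
At 1: a pole of order 3; residue -423/17500.

Denominator factor (y + 2/3): pole of order 1 at -2/3, modulus 2/3.
Denominator factor (y - 1)^3: pole of order 3 at 1, modulus 1.
The radius of convergence is the smallest modulus among the singular points: 2/3.
At the order-1 pole -2/3 set g(y) = (y - (-2/3))*f(y) = (8*y/7 + 13/20)/(y - 1)**3.
Simple pole: residue = g(a) at a = -2/3, which is 423/17500.
At the order-3 pole 1 set g(y) = (y - (1))^3*f(y) = (8*y/7 + 13/20)/(y + 2/3).
Order-3 pole: residue = g''(a)/2; g''(1) = -423/8750, so the residue is -423/17500.
List the singular points by increasing real part (a conjugate pair: the negative imaginary part first).


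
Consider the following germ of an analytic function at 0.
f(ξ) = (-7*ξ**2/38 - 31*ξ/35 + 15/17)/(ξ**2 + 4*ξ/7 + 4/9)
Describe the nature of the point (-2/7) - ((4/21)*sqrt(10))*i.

The denominator factor ξ**2 + 4*ξ/7 + 4/9 vanishes at (-2/7) - ((4/21)*sqrt(10))*i and appears to the power 1; the numerator there equals (845549/712215) + ((692/4655)*sqrt(10))*i, nonzero, and no other factor vanishes.
Hence a pole whose order is the multiplicity, 1.

The point is a pole of order 1.


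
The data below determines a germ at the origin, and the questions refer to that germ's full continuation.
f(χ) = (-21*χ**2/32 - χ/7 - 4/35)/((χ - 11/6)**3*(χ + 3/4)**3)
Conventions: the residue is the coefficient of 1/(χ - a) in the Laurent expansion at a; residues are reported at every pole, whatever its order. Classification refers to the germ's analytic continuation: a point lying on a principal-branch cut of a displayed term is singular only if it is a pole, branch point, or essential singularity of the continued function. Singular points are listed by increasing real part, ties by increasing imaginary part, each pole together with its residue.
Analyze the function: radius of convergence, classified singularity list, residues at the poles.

Denominator factor (χ + 3/4)^3: pole of order 3 at -3/4, modulus 3/4.
Denominator factor (χ - 11/6)^3: pole of order 3 at 11/6, modulus 11/6.
The radius of convergence is the smallest modulus among the singular points: 3/4.
At the order-3 pole -3/4 set g(χ) = (χ - (-3/4))^3*f(χ) = (-21*χ**2/32 - χ/7 - 4/35)/(χ - 11/6)**3.
Order-3 pole: residue = g''(a)/2; g''(-3/4) = 287388/143145755, so the residue is 143694/143145755.
At the order-3 pole 11/6 set g(χ) = (χ - (11/6))^3*f(χ) = (-21*χ**2/32 - χ/7 - 4/35)/(χ + 3/4)**3.
Order-3 pole: residue = g''(a)/2; g''(11/6) = -287388/143145755, so the residue is -143694/143145755.
List the singular points by increasing real part (a conjugate pair: the negative imaginary part first).

Radius of convergence at 0: 3/4.
At -3/4: a pole of order 3; residue 143694/143145755.
At 11/6: a pole of order 3; residue -143694/143145755.


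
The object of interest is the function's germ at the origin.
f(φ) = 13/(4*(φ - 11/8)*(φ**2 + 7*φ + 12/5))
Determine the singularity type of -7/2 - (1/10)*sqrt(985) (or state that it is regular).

The point is a pole of order 1.

The denominator factor φ**2 + 7*φ + 12/5 vanishes at -7/2 - (1/10)*sqrt(985) and appears to the power 1; the numerator there equals 13/4, nonzero, and no other factor vanishes.
Hence a pole whose order is the multiplicity, 1.


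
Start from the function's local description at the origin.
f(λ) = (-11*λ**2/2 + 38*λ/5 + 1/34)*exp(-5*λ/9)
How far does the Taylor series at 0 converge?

The radius of convergence is infinite.

The factor exp(-5*λ/9) is entire and contributes no finite singular point.
The polynomial part has no poles.
No finite singular points: the Taylor series at 0 converges everywhere.


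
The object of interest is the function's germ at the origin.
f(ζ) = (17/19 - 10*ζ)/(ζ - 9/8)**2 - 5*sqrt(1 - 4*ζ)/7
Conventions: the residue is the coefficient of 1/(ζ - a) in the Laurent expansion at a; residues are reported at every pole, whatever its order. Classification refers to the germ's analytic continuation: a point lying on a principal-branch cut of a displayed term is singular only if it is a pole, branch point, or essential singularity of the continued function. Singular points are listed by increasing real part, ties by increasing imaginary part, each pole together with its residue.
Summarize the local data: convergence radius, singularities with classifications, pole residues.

Radius of convergence at 0: 1/4.
At 1/4: an algebraic (square-root) branch point.
At 9/8: a pole of order 2; residue -10.

Denominator factor (ζ - 9/8)^2: pole of order 2 at 9/8, modulus 9/8.
Branch term (-5/7)*sqrt(1 - ζ/(1/4)): its argument vanishes at ζ = 1/4, a square-root branch point, modulus 1/4.
The radius of convergence is the smallest modulus among the singular points: 1/4.
The branch term is analytic at 9/8 and contributes nothing to the residue; only the rational part matters.
At the order-2 pole 9/8 set g(ζ) = (ζ - (9/8))^2*(rational part) = 17/19 - 10*ζ.
Order-2 pole: residue = g'(a); g'(9/8) = -10, so the residue is -10.
List the singular points by increasing real part (a conjugate pair: the negative imaginary part first).


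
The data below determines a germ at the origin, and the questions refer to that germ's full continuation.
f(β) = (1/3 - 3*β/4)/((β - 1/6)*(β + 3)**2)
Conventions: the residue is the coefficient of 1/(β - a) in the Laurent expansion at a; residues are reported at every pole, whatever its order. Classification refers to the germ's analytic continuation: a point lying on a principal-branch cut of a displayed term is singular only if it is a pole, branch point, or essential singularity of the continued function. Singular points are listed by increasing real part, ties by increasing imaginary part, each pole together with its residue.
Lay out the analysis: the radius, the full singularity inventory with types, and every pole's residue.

Radius of convergence at 0: 1/6.
At -3: a pole of order 2; residue -15/722.
At 1/6: a pole of order 1; residue 15/722.

Denominator factor (β - 1/6): pole of order 1 at 1/6, modulus 1/6.
Denominator factor (β + 3)^2: pole of order 2 at -3, modulus 3.
The radius of convergence is the smallest modulus among the singular points: 1/6.
At the order-2 pole -3 set g(β) = (β - (-3))^2*f(β) = (1/3 - 3*β/4)/(β - 1/6).
Order-2 pole: residue = g'(a); g'(-3) = -15/722, so the residue is -15/722.
At the order-1 pole 1/6 set g(β) = (β - (1/6))*f(β) = (1/3 - 3*β/4)/(β + 3)**2.
Simple pole: residue = g(a) at a = 1/6, which is 15/722.
List the singular points by increasing real part (a conjugate pair: the negative imaginary part first).


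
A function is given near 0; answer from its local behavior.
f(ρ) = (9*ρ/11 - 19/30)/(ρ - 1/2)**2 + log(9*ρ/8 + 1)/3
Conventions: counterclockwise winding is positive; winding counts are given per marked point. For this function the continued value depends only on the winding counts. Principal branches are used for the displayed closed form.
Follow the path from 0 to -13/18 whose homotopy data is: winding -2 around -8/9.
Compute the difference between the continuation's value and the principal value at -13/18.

The rational part is single-valued and drops out of the difference; each branch term changes only by its own monodromy.
(1/3)*log(1 - ρ/(-8/9)): each positive loop around -8/9 adds 2*pi*i to the log, so winding -2 contributes (1/3)*(-2)*2*pi*i = -(4/3)*pi*i.
Summing the contributions at ρ = -13/18 gives -(4/3)*pi*i.

Continued minus principal equals -(4/3)*pi*i.


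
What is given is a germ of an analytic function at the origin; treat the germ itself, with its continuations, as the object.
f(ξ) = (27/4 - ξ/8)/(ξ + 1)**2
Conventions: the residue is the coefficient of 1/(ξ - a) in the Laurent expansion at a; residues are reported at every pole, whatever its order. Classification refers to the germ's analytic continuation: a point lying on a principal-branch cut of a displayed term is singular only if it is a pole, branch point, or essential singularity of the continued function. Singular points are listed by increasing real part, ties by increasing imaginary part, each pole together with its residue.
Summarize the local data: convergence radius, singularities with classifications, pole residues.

Radius of convergence at 0: 1.
At -1: a pole of order 2; residue -1/8.

Denominator factor (ξ + 1)^2: pole of order 2 at -1, modulus 1.
The radius of convergence is the smallest modulus among the singular points: 1.
At the order-2 pole -1 set g(ξ) = (ξ - (-1))^2*f(ξ) = 27/4 - ξ/8.
Order-2 pole: residue = g'(a); g'(-1) = -1/8, so the residue is -1/8.


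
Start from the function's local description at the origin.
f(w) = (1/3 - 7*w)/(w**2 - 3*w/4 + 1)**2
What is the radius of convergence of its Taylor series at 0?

The radius of convergence is 1.

Denominator factor (w**2 - 3*w/4 + 1)^2: discriminant -55/16, complex-conjugate roots (3/8) + ((1/8)*sqrt(55))*i and (3/8) - ((1/8)*sqrt(55))*i; poles of order 2, moduli 1 and 1.
The radius of convergence is the smallest modulus among the singular points: 1.


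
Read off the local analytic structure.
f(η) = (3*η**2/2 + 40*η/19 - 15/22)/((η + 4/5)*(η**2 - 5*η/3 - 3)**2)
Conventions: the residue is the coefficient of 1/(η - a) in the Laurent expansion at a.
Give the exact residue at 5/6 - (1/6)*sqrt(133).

The factor η**2 - 5*η/3 - 3 splits as (η - a)(η - a') with a = 5/6 - (1/6)*sqrt(133), a' = 5/6 + (1/6)*sqrt(133). At the order-2 pole a set g(η) = (η - a)^2*f(η) = [(3*η**2/2 + 40*η/19 - 15/22)/(η + 4/5)] / (η - a')^2.
Order-2 pole: residue = g'(a); g'(5/6 - (1/6)*sqrt(133)) = 472275/708092 + (15989895/255621212)*sqrt(133), so the residue is 472275/708092 + (15989895/255621212)*sqrt(133).

The residue is 472275/708092 + (15989895/255621212)*sqrt(133).


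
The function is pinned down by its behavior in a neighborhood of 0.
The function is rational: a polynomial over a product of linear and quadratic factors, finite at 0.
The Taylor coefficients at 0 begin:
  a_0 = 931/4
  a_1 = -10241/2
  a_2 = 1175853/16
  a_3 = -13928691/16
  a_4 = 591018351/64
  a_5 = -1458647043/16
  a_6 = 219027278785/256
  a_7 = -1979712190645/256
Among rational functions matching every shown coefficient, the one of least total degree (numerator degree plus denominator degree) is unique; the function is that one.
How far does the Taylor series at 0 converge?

No rational of total degree below 5 reproduces all 8 coefficients; solving the [0/5] Pade equations on them gives f(η) = 19/(7*(η + 1/7)**3*(η + 2)**2), whose expansion matches every shown term.
Denominator factor (η + 2)^2: pole of order 2 at -2, modulus 2.
Denominator factor (η + 1/7)^3: pole of order 3 at -1/7, modulus 1/7.
The radius of convergence is the smallest modulus among the singular points: 1/7.

The radius of convergence is 1/7.
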